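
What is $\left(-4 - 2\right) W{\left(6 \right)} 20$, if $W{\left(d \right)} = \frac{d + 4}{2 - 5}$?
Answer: $400$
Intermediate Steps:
$W{\left(d \right)} = - \frac{4}{3} - \frac{d}{3}$ ($W{\left(d \right)} = \frac{4 + d}{-3} = \left(4 + d\right) \left(- \frac{1}{3}\right) = - \frac{4}{3} - \frac{d}{3}$)
$\left(-4 - 2\right) W{\left(6 \right)} 20 = \left(-4 - 2\right) \left(- \frac{4}{3} - 2\right) 20 = - 6 \left(- \frac{4}{3} - 2\right) 20 = \left(-6\right) \left(- \frac{10}{3}\right) 20 = 20 \cdot 20 = 400$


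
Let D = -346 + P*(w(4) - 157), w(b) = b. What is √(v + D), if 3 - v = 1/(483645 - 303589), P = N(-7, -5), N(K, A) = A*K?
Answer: I*√46182522432246/90028 ≈ 75.485*I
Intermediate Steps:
P = 35 (P = -5*(-7) = 35)
D = -5701 (D = -346 + 35*(4 - 157) = -346 + 35*(-153) = -346 - 5355 = -5701)
v = 540167/180056 (v = 3 - 1/(483645 - 303589) = 3 - 1/180056 = 540167/180056 ≈ 3.0000)
√(v + D) = √(540167/180056 - 5701) = √(-1025959089/180056) = I*√46182522432246/90028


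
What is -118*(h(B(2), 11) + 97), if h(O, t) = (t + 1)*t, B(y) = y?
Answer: -27022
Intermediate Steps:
h(O, t) = t*(1 + t) (h(O, t) = (1 + t)*t = t*(1 + t))
-118*(h(B(2), 11) + 97) = -118*(11*(1 + 11) + 97) = -118*(11*12 + 97) = -118*(132 + 97) = -118*229 = -27022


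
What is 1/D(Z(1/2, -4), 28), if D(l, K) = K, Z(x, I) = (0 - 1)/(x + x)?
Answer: 1/28 ≈ 0.035714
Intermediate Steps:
Z(x, I) = -1/(2*x)
1/D(Z(1/2, -4), 28) = 1/28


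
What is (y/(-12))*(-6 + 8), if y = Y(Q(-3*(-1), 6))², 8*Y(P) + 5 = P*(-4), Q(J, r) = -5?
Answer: -75/128 ≈ -0.58594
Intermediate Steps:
Y(P) = -5/8 - P/2 (Y(P) = -5/8 + (P*(-4))/8 = -5/8 + (-4*P)/8 = -5/8 - P/2)
y = 225/64 (y = (-5/8 - ½*(-5))² = (-5/8 + 5/2)² = (15/8)² = 225/64 ≈ 3.5156)
(y/(-12))*(-6 + 8) = ((225/64)/(-12))*(-6 + 8) = ((225/64)*(-1/12))*2 = -75/256*2 = -75/128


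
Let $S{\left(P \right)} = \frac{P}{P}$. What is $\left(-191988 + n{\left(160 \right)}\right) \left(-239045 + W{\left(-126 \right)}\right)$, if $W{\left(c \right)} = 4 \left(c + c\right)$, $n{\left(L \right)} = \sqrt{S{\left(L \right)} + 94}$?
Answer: $46087295364 - 240053 \sqrt{95} \approx 4.6085 \cdot 10^{10}$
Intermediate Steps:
$S{\left(P \right)} = 1$
$n{\left(L \right)} = \sqrt{95}$ ($n{\left(L \right)} = \sqrt{1 + 94} = \sqrt{95}$)
$W{\left(c \right)} = 8 c$ ($W{\left(c \right)} = 4 \cdot 2 c = 8 c$)
$\left(-191988 + n{\left(160 \right)}\right) \left(-239045 + W{\left(-126 \right)}\right) = \left(-191988 + \sqrt{95}\right) \left(-239045 + 8 \left(-126\right)\right) = \left(-191988 + \sqrt{95}\right) \left(-239045 - 1008\right) = \left(-191988 + \sqrt{95}\right) \left(-240053\right) = 46087295364 - 240053 \sqrt{95}$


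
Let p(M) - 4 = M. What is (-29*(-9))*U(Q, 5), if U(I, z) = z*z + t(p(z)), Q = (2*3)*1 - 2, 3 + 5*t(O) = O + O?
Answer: 7308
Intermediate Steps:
p(M) = 4 + M
t(O) = -⅗ + 2*O/5 (t(O) = -⅗ + (O + O)/5 = -⅗ + (2*O)/5 = -⅗ + 2*O/5)
Q = 4 (Q = 6*1 - 2 = 6 - 2 = 4)
U(I, z) = 1 + z² + 2*z/5 (U(I, z) = z*z + (-⅗ + 2*(4 + z)/5) = z² + (-⅗ + (8/5 + 2*z/5)) = z² + (1 + 2*z/5) = 1 + z² + 2*z/5)
(-29*(-9))*U(Q, 5) = (-29*(-9))*(1 + 5² + (⅖)*5) = 261*(1 + 25 + 2) = 261*28 = 7308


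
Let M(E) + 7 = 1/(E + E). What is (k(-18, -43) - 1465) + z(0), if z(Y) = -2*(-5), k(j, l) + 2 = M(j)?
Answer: -52705/36 ≈ -1464.0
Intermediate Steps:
M(E) = -7 + 1/(2*E) (M(E) = -7 + 1/(E + E) = -7 + 1/(2*E))
k(j, l) = -9 + 1/(2*j) (k(j, l) = -2 + (-7 + 1/(2*j)) = -9 + 1/(2*j))
z(Y) = 10
(k(-18, -43) - 1465) + z(0) = ((-9 + (½)/(-18)) - 1465) + 10 = ((-9 + (½)*(-1/18)) - 1465) + 10 = ((-9 - 1/36) - 1465) + 10 = (-325/36 - 1465) + 10 = -53065/36 + 10 = -52705/36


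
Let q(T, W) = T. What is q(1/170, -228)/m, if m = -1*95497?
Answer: -1/16234490 ≈ -6.1597e-8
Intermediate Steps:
m = -95497
q(1/170, -228)/m = 1/(170*(-95497)) = (1/170)*(-1/95497) = -1/16234490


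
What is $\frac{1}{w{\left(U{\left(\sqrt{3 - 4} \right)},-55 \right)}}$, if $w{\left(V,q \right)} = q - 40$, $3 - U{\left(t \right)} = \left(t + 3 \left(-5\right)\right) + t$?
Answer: $- \frac{1}{95} \approx -0.010526$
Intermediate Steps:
$U{\left(t \right)} = 18 - 2 t$ ($U{\left(t \right)} = 3 - \left(\left(t + 3 \left(-5\right)\right) + t\right) = 3 - \left(\left(t - 15\right) + t\right) = 3 - \left(\left(-15 + t\right) + t\right) = 3 - \left(-15 + 2 t\right) = 18 - 2 t$)
$w{\left(V,q \right)} = -40 + q$ ($w{\left(V,q \right)} = q - 40 = -40 + q$)
$\frac{1}{w{\left(U{\left(\sqrt{3 - 4} \right)},-55 \right)}} = \frac{1}{-40 - 55} = \frac{1}{-95} = - \frac{1}{95}$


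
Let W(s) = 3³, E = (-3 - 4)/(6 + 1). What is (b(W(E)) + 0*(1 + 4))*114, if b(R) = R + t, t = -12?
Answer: 1710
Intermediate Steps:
E = -1 (E = -7/7 = -7*⅐ = -1)
W(s) = 27
b(R) = -12 + R (b(R) = R - 12 = -12 + R)
(b(W(E)) + 0*(1 + 4))*114 = ((-12 + 27) + 0*(1 + 4))*114 = (15 + 0*5)*114 = (15 + 0)*114 = 15*114 = 1710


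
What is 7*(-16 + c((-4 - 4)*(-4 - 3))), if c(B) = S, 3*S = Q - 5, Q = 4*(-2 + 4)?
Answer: -105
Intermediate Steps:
Q = 8 (Q = 4*2 = 8)
S = 1 (S = (8 - 5)/3 = (1/3)*3 = 1)
c(B) = 1
7*(-16 + c((-4 - 4)*(-4 - 3))) = 7*(-16 + 1) = 7*(-15) = -105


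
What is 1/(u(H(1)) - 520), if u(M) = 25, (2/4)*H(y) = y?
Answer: -1/495 ≈ -0.0020202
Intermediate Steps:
H(y) = 2*y
1/(u(H(1)) - 520) = 1/(25 - 520) = 1/(-495) = -1/495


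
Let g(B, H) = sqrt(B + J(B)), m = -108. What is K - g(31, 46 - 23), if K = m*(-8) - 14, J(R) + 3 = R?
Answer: 850 - sqrt(59) ≈ 842.32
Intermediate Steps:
J(R) = -3 + R
K = 850 (K = -108*(-8) - 14 = 864 - 14 = 850)
g(B, H) = sqrt(-3 + 2*B) (g(B, H) = sqrt(B + (-3 + B)) = sqrt(-3 + 2*B))
K - g(31, 46 - 23) = 850 - sqrt(-3 + 2*31) = 850 - sqrt(-3 + 62) = 850 - sqrt(59)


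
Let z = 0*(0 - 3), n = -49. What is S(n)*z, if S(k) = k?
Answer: 0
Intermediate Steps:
z = 0 (z = 0*(-3) = 0)
S(n)*z = -49*0 = 0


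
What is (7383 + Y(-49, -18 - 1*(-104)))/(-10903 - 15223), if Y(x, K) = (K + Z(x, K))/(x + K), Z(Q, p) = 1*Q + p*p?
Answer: -140302/483331 ≈ -0.29028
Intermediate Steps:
Z(Q, p) = Q + p**2
Y(x, K) = (K + x + K**2)/(K + x) (Y(x, K) = (K + (x + K**2))/(x + K) = (K + x + K**2)/(K + x))
(7383 + Y(-49, -18 - 1*(-104)))/(-10903 - 15223) = (7383 + ((-18 - 1*(-104)) - 49 + (-18 - 1*(-104))**2)/((-18 - 1*(-104)) - 49))/(-10903 - 15223) = (7383 + ((-18 + 104) - 49 + (-18 + 104)**2)/((-18 + 104) - 49))/(-26126) = (7383 + (86 - 49 + 86**2)/(86 - 49))*(-1/26126) = (7383 + (86 - 49 + 7396)/37)*(-1/26126) = (7383 + (1/37)*7433)*(-1/26126) = (7383 + 7433/37)*(-1/26126) = (280604/37)*(-1/26126) = -140302/483331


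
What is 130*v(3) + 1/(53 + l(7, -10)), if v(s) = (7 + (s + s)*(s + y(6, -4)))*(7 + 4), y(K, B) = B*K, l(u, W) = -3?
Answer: -8508499/50 ≈ -1.7017e+5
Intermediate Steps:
v(s) = 77 + 22*s*(-24 + s) (v(s) = (7 + (s + s)*(s - 4*6))*(7 + 4) = (7 + (2*s)*(s - 24))*11 = (7 + (2*s)*(-24 + s))*11 = (7 + 2*s*(-24 + s))*11 = 77 + 22*s*(-24 + s))
130*v(3) + 1/(53 + l(7, -10)) = 130*(77 - 528*3 + 22*3²) + 1/(53 - 3) = 130*(77 - 1584 + 22*9) + 1/50 = 130*(77 - 1584 + 198) + 1/50 = 130*(-1309) + 1/50 = -170170 + 1/50 = -8508499/50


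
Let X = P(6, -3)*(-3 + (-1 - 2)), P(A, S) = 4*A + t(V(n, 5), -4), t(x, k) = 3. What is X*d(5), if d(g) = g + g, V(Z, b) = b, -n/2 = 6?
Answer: -1620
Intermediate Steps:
n = -12 (n = -2*6 = -12)
P(A, S) = 3 + 4*A (P(A, S) = 4*A + 3 = 3 + 4*A)
d(g) = 2*g
X = -162 (X = (3 + 4*6)*(-3 + (-1 - 2)) = (3 + 24)*(-3 - 3) = 27*(-6) = -162)
X*d(5) = -324*5 = -162*10 = -1620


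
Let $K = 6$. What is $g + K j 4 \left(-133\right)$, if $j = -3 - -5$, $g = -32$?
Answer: $-6416$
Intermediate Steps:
$j = 2$ ($j = -3 + 5 = 2$)
$g + K j 4 \left(-133\right) = -32 + 6 \cdot 2 \cdot 4 \left(-133\right) = -32 + 12 \cdot 4 \left(-133\right) = -32 + 48 \left(-133\right) = -32 - 6384 = -6416$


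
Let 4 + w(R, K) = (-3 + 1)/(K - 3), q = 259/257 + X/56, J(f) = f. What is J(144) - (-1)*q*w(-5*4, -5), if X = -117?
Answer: 8523267/57568 ≈ 148.06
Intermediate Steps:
q = -15565/14392 (q = 259/257 - 117/56 = -15565/14392 ≈ -1.0815)
w(R, K) = -4 - 2/(-3 + K) (w(R, K) = -4 + (-3 + 1)/(K - 3) = -4 - 2/(-3 + K))
J(144) - (-1)*q*w(-5*4, -5) = 144 - (-1)*(-15565*(5 - 2*(-5))/(7196*(-3 - 5))) = 144 - (-1)*(-15565*(5 + 10)/(7196*(-8))) = 144 - (-1)*(-15565*(-1)*15/(7196*8)) = 144 - (-1)*(-15565/14392*(-15/4)) = 144 - (-1)*233475/57568 = 144 - 1*(-233475/57568) = 144 + 233475/57568 = 8523267/57568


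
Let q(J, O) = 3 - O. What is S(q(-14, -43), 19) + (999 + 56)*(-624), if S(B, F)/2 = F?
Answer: -658282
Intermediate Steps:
S(B, F) = 2*F
S(q(-14, -43), 19) + (999 + 56)*(-624) = 2*19 + (999 + 56)*(-624) = 38 + 1055*(-624) = 38 - 658320 = -658282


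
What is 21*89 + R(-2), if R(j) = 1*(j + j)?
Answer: 1865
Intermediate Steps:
R(j) = 2*j (R(j) = 1*(2*j) = 2*j)
21*89 + R(-2) = 21*89 + 2*(-2) = 1869 - 4 = 1865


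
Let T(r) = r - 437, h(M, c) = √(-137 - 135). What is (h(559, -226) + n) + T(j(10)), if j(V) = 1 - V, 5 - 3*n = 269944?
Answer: -271277/3 + 4*I*√17 ≈ -90426.0 + 16.492*I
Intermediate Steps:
h(M, c) = 4*I*√17 (h(M, c) = √(-272) = 4*I*√17)
n = -269939/3 (n = 5/3 - ⅓*269944 = 5/3 - 269944/3 = -269939/3 ≈ -89980.)
T(r) = -437 + r
(h(559, -226) + n) + T(j(10)) = (4*I*√17 - 269939/3) + (-437 + (1 - 1*10)) = (-269939/3 + 4*I*√17) + (-437 + (1 - 10)) = (-269939/3 + 4*I*√17) + (-437 - 9) = (-269939/3 + 4*I*√17) - 446 = -271277/3 + 4*I*√17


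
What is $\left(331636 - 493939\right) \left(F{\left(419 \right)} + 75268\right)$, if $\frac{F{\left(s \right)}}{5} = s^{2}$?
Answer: $-154686607119$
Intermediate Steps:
$F{\left(s \right)} = 5 s^{2}$
$\left(331636 - 493939\right) \left(F{\left(419 \right)} + 75268\right) = \left(331636 - 493939\right) \left(5 \cdot 419^{2} + 75268\right) = - 162303 \left(5 \cdot 175561 + 75268\right) = - 162303 \left(877805 + 75268\right) = \left(-162303\right) 953073 = -154686607119$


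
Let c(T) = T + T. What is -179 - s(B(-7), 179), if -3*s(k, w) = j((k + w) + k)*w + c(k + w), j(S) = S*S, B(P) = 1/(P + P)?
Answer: 280574438/147 ≈ 1.9087e+6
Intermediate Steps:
B(P) = 1/(2*P)
c(T) = 2*T
j(S) = S²
s(k, w) = -2*k/3 - 2*w/3 - w*(w + 2*k)²/3 (s(k, w) = -(((k + w) + k)²*w + 2*(k + w))/3 = -((w + 2*k)²*w + (2*k + 2*w))/3 = -(w*(w + 2*k)² + (2*k + 2*w))/3 = -(2*k + 2*w + w*(w + 2*k)²)/3 = -2*k/3 - 2*w/3 - w*(w + 2*k)²/3)
-179 - s(B(-7), 179) = -179 - (-1/(3*(-7)) - ⅔*179 - ⅓*179*(179 + 2*((½)/(-7)))²) = -179 - (-(-1)/(3*7) - 358/3 - ⅓*179*(179 + 2*((½)*(-⅐)))²) = -179 - (-⅔*(-1/14) - 358/3 - ⅓*179*(179 + 2*(-1/14))²) = -179 - (1/21 - 358/3 - ⅓*179*(179 - ⅐)²) = -179 - (1/21 - 358/3 - ⅓*179*(1252/7)²) = -179 - (1/21 - 358/3 - ⅓*179*1567504/49) = -179 - (1/21 - 358/3 - 280583216/147) = -179 - 1*(-280600751/147) = -179 + 280600751/147 = 280574438/147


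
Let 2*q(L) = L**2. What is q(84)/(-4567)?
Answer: -3528/4567 ≈ -0.77250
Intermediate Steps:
q(L) = L**2/2
q(84)/(-4567) = ((1/2)*84**2)/(-4567) = ((1/2)*7056)*(-1/4567) = 3528*(-1/4567) = -3528/4567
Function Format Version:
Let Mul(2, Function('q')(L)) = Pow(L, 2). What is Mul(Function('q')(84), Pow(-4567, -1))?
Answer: Rational(-3528, 4567) ≈ -0.77250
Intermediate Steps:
Function('q')(L) = Mul(Rational(1, 2), Pow(L, 2))
Mul(Function('q')(84), Pow(-4567, -1)) = Mul(Mul(Rational(1, 2), Pow(84, 2)), Pow(-4567, -1)) = Mul(Mul(Rational(1, 2), 7056), Rational(-1, 4567)) = Mul(3528, Rational(-1, 4567)) = Rational(-3528, 4567)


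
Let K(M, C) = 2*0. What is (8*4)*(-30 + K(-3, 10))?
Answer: -960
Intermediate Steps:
K(M, C) = 0
(8*4)*(-30 + K(-3, 10)) = (8*4)*(-30 + 0) = 32*(-30) = -960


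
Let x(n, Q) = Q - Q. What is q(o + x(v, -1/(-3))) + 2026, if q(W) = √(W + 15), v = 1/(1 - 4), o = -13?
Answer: 2026 + √2 ≈ 2027.4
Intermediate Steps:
v = -⅓ (v = 1/(-3) = -⅓ ≈ -0.33333)
x(n, Q) = 0
q(W) = √(15 + W)
q(o + x(v, -1/(-3))) + 2026 = √(15 + (-13 + 0)) + 2026 = √(15 - 13) + 2026 = √2 + 2026 = 2026 + √2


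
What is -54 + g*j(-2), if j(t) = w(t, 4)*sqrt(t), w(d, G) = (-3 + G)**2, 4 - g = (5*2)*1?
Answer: -54 - 6*I*sqrt(2) ≈ -54.0 - 8.4853*I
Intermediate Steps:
g = -6 (g = 4 - 5*2 = 4 - 10 = -6)
j(t) = sqrt(t) (j(t) = (-3 + 4)**2*sqrt(t) = 1**2*sqrt(t) = 1*sqrt(t) = sqrt(t))
-54 + g*j(-2) = -54 - 6*I*sqrt(2)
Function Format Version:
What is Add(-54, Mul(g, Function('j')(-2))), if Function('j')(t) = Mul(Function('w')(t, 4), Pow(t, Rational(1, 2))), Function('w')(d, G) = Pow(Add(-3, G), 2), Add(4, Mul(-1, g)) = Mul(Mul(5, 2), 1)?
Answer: Add(-54, Mul(-6, I, Pow(2, Rational(1, 2)))) ≈ Add(-54.000, Mul(-8.4853, I))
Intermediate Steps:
g = -6 (g = Add(4, Mul(-1, Mul(Mul(5, 2), 1))) = Add(4, Mul(-1, Mul(10, 1))) = Add(4, Mul(-1, 10)) = Add(4, -10) = -6)
Function('j')(t) = Pow(t, Rational(1, 2)) (Function('j')(t) = Mul(Pow(Add(-3, 4), 2), Pow(t, Rational(1, 2))) = Mul(Pow(1, 2), Pow(t, Rational(1, 2))) = Mul(1, Pow(t, Rational(1, 2))) = Pow(t, Rational(1, 2)))
Add(-54, Mul(g, Function('j')(-2))) = Add(-54, Mul(-6, Pow(-2, Rational(1, 2)))) = Add(-54, Mul(-6, Mul(I, Pow(2, Rational(1, 2))))) = Add(-54, Mul(-6, I, Pow(2, Rational(1, 2))))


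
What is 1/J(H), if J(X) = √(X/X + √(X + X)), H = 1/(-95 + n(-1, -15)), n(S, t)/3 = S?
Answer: √7/√(7 + I) ≈ 0.99246 - 0.070532*I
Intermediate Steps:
n(S, t) = 3*S
H = -1/98 (H = 1/(-95 + 3*(-1)) = 1/(-95 - 3) = 1/(-98) = -1/98 ≈ -0.010204)
J(X) = √(1 + √2*√X) (J(X) = √(1 + √(2*X)) = √(1 + √2*√X))
1/J(H) = 1/(√(1 + √2*√(-1/98))) = 1/(√(1 + √2*(I*√2/14))) = 1/(√(1 + I/7)) = (1 + I/7)^(-½)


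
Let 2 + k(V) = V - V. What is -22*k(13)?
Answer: 44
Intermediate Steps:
k(V) = -2 (k(V) = -2 + (V - V) = -2 + 0 = -2)
-22*k(13) = -22*(-2) = 44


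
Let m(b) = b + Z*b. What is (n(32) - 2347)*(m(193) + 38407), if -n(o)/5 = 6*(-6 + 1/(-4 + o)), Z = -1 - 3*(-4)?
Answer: -1236065219/14 ≈ -8.8290e+7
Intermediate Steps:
Z = 11 (Z = -1 + 12 = 11)
n(o) = 180 - 30/(-4 + o) (n(o) = -30*(-6 + 1/(-4 + o)) = -5*(-36 + 6/(-4 + o)) = 180 - 30/(-4 + o))
m(b) = 12*b (m(b) = b + 11*b = 12*b)
(n(32) - 2347)*(m(193) + 38407) = (30*(-25 + 6*32)/(-4 + 32) - 2347)*(12*193 + 38407) = (30*(-25 + 192)/28 - 2347)*(2316 + 38407) = (30*(1/28)*167 - 2347)*40723 = (2505/14 - 2347)*40723 = -30353/14*40723 = -1236065219/14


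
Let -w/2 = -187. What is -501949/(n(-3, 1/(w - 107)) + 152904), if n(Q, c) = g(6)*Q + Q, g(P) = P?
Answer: -501949/152883 ≈ -3.2832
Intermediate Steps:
w = 374 (w = -2*(-187) = 374)
n(Q, c) = 7*Q (n(Q, c) = 6*Q + Q = 7*Q)
-501949/(n(-3, 1/(w - 107)) + 152904) = -501949/(7*(-3) + 152904) = -501949/(-21 + 152904) = -501949/152883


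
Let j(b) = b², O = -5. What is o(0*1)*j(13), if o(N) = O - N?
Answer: -845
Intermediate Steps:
o(N) = -5 - N
o(0*1)*j(13) = (-5 - 0)*13² = (-5 - 1*0)*169 = (-5 + 0)*169 = -5*169 = -845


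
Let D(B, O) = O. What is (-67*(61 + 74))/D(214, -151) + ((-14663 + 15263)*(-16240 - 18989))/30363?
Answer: -972371355/1528271 ≈ -636.26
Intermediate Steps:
(-67*(61 + 74))/D(214, -151) + ((-14663 + 15263)*(-16240 - 18989))/30363 = -67*(61 + 74)/(-151) + ((-14663 + 15263)*(-16240 - 18989))/30363 = -67*135*(-1/151) + (600*(-35229))*(1/30363) = -9045*(-1/151) - 21137400*1/30363 = 9045/151 - 7045800/10121 = -972371355/1528271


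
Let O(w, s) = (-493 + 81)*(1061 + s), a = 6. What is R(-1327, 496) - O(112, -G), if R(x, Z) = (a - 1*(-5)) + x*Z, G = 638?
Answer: -483905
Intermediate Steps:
O(w, s) = -437132 - 412*s (O(w, s) = -412*(1061 + s) = -437132 - 412*s)
R(x, Z) = 11 + Z*x (R(x, Z) = (6 - 1*(-5)) + x*Z = (6 + 5) + Z*x = 11 + Z*x)
R(-1327, 496) - O(112, -G) = (11 + 496*(-1327)) - (-437132 - (-412)*638) = (11 - 658192) - (-437132 - 412*(-638)) = -658181 - (-437132 + 262856) = -658181 - 1*(-174276) = -658181 + 174276 = -483905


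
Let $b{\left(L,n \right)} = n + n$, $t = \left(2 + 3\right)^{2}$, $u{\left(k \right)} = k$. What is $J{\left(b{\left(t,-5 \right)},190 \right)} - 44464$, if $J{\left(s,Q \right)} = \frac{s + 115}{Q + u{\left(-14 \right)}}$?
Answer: $- \frac{7825559}{176} \approx -44463.0$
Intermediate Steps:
$t = 25$ ($t = 5^{2} = 25$)
$b{\left(L,n \right)} = 2 n$
$J{\left(s,Q \right)} = \frac{115 + s}{-14 + Q}$ ($J{\left(s,Q \right)} = \frac{s + 115}{Q - 14} = \frac{115 + s}{-14 + Q}$)
$J{\left(b{\left(t,-5 \right)},190 \right)} - 44464 = \frac{115 + 2 \left(-5\right)}{-14 + 190} - 44464 = \frac{115 - 10}{176} - 44464 = \frac{1}{176} \cdot 105 - 44464 = \frac{105}{176} - 44464 = - \frac{7825559}{176}$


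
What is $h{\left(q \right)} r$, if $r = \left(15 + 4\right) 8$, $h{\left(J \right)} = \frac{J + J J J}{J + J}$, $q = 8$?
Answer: $4940$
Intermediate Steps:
$h{\left(J \right)} = \frac{J + J^{3}}{2 J}$ ($h{\left(J \right)} = \frac{J + J^{2} J}{2 J} = \left(J + J^{3}\right) \frac{1}{2 J} = \frac{J + J^{3}}{2 J}$)
$r = 152$ ($r = 19 \cdot 8 = 152$)
$h{\left(q \right)} r = \left(\frac{1}{2} + \frac{8^{2}}{2}\right) 152 = \left(\frac{1}{2} + \frac{1}{2} \cdot 64\right) 152 = \left(\frac{1}{2} + 32\right) 152 = \frac{65}{2} \cdot 152 = 4940$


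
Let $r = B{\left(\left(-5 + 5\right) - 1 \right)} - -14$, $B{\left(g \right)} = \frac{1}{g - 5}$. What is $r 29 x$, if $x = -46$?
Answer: $- \frac{55361}{3} \approx -18454.0$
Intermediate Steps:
$B{\left(g \right)} = \frac{1}{-5 + g}$
$r = \frac{83}{6}$ ($r = \frac{1}{-5 + \left(\left(-5 + 5\right) - 1\right)} - -14 = \frac{1}{-5 + \left(0 - 1\right)} + 14 = \frac{1}{-5 - 1} + 14 = \frac{1}{-6} + 14 = - \frac{1}{6} + 14 = \frac{83}{6} \approx 13.833$)
$r 29 x = \frac{83}{6} \cdot 29 \left(-46\right) = \frac{2407}{6} \left(-46\right) = - \frac{55361}{3}$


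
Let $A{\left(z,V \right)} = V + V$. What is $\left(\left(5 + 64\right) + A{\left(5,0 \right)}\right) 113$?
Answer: $7797$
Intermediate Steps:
$A{\left(z,V \right)} = 2 V$
$\left(\left(5 + 64\right) + A{\left(5,0 \right)}\right) 113 = \left(\left(5 + 64\right) + 2 \cdot 0\right) 113 = \left(69 + 0\right) 113 = 69 \cdot 113 = 7797$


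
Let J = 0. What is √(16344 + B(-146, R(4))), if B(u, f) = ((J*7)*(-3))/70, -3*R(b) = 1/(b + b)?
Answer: 6*√454 ≈ 127.84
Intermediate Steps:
R(b) = -1/(6*b) (R(b) = -1/(3*(b + b)) = -1/(2*b)/3 = -1/(6*b))
B(u, f) = 0 (B(u, f) = ((0*7)*(-3))/70 = (0*(-3))*(1/70) = 0*(1/70) = 0)
√(16344 + B(-146, R(4))) = √(16344 + 0) = √16344 = 6*√454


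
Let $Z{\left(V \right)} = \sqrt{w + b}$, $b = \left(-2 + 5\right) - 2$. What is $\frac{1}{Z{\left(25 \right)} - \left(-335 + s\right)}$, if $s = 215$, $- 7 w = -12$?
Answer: $\frac{840}{100781} - \frac{\sqrt{133}}{100781} \approx 0.0082205$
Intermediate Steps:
$w = \frac{12}{7}$ ($w = \left(- \frac{1}{7}\right) \left(-12\right) = \frac{12}{7} \approx 1.7143$)
$b = 1$ ($b = 3 - 2 = 1$)
$Z{\left(V \right)} = \frac{\sqrt{133}}{7}$ ($Z{\left(V \right)} = \sqrt{\frac{12}{7} + 1} = \sqrt{\frac{19}{7}} = \frac{\sqrt{133}}{7}$)
$\frac{1}{Z{\left(25 \right)} - \left(-335 + s\right)} = \frac{1}{\frac{\sqrt{133}}{7} + \left(335 - 215\right)} = \frac{1}{\frac{\sqrt{133}}{7} + 120} = \frac{1}{120 + \frac{\sqrt{133}}{7}}$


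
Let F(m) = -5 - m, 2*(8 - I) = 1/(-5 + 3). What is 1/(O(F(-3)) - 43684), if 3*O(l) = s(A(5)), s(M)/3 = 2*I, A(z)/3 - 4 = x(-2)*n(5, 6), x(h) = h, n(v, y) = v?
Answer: -2/87335 ≈ -2.2900e-5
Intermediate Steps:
I = 33/4 (I = 8 - 1/(2*(-5 + 3)) = 8 - 1/2/(-2) = 8 - 1/2*(-1/2) = 8 + 1/4 = 33/4 ≈ 8.2500)
A(z) = -18 (A(z) = 12 + 3*(-2*5) = 12 + 3*(-10) = 12 - 30 = -18)
s(M) = 99/2 (s(M) = 3*(2*(33/4)) = 3*(33/2) = 99/2)
O(l) = 33/2 (O(l) = (1/3)*(99/2) = 33/2)
1/(O(F(-3)) - 43684) = 1/(33/2 - 43684) = 1/(-87335/2) = -2/87335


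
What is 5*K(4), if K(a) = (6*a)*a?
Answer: 480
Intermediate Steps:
K(a) = 6*a**2
5*K(4) = 5*(6*4**2) = 5*(6*16) = 5*96 = 480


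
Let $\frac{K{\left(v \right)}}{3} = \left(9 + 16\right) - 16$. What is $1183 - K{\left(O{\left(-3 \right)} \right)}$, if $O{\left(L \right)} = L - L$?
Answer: $1156$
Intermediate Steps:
$O{\left(L \right)} = 0$
$K{\left(v \right)} = 27$ ($K{\left(v \right)} = 3 \left(\left(9 + 16\right) - 16\right) = 3 \left(25 - 16\right) = 3 \cdot 9 = 27$)
$1183 - K{\left(O{\left(-3 \right)} \right)} = 1183 - 27 = 1156$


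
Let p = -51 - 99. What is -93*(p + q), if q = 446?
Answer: -27528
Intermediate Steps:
p = -150
-93*(p + q) = -93*(-150 + 446) = -93*296 = -27528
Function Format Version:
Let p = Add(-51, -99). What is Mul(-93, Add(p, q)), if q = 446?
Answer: -27528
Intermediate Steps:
p = -150
Mul(-93, Add(p, q)) = Mul(-93, Add(-150, 446)) = Mul(-93, 296) = -27528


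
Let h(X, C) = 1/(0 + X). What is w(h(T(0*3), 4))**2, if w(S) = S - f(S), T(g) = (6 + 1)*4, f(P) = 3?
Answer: 6889/784 ≈ 8.7870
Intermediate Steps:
T(g) = 28 (T(g) = 7*4 = 28)
h(X, C) = 1/X
w(S) = -3 + S (w(S) = S - 1*3 = S - 3 = -3 + S)
w(h(T(0*3), 4))**2 = (-3 + 1/28)**2 = (-83/28)**2 = 6889/784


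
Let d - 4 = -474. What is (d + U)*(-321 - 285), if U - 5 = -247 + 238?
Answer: 287244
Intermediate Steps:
d = -470 (d = 4 - 474 = -470)
U = -4 (U = 5 + (-247 + 238) = 5 - 9 = -4)
(d + U)*(-321 - 285) = (-470 - 4)*(-321 - 285) = -474*(-606) = 287244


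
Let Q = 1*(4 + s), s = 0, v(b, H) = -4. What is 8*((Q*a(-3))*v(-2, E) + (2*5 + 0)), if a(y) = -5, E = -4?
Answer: 720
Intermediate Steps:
Q = 4 (Q = 1*(4 + 0) = 1*4 = 4)
8*((Q*a(-3))*v(-2, E) + (2*5 + 0)) = 8*((4*(-5))*(-4) + (2*5 + 0)) = 8*(-20*(-4) + (10 + 0)) = 8*(80 + 10) = 8*90 = 720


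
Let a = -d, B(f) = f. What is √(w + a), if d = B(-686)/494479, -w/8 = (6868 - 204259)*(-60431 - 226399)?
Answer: I*√383212590078694278814/29087 ≈ 6.7301e+5*I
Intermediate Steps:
w = -452941284240 (w = -8*(6868 - 204259)*(-60431 - 226399) = -(-1579128)*(-286830) = -8*56617660530 = -452941284240)
d = -686/494479 ≈ -0.0013873
a = 686/494479 (a = -1*(-686/494479) = 686/494479 ≈ 0.0013873)
√(w + a) = √(-452941284240 + 686/494479) = √(-223969953289710274/494479) = I*√383212590078694278814/29087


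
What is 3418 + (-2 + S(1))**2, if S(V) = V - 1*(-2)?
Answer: 3419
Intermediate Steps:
S(V) = 2 + V (S(V) = V + 2 = 2 + V)
3418 + (-2 + S(1))**2 = 3418 + (-2 + (2 + 1))**2 = 3418 + (-2 + 3)**2 = 3418 + 1**2 = 3418 + 1 = 3419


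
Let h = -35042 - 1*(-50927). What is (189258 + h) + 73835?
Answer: 278978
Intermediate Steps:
h = 15885 (h = -35042 + 50927 = 15885)
(189258 + h) + 73835 = (189258 + 15885) + 73835 = 205143 + 73835 = 278978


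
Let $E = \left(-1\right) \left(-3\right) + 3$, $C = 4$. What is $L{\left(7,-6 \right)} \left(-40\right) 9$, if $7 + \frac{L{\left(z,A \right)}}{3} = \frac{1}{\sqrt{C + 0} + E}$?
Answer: $7425$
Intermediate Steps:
$E = 6$ ($E = 3 + 3 = 6$)
$L{\left(z,A \right)} = - \frac{165}{8}$ ($L{\left(z,A \right)} = -21 + \frac{3}{\sqrt{4 + 0} + 6} = -21 + \frac{3}{\sqrt{4} + 6} = -21 + \frac{3}{2 + 6} = -21 + \frac{3}{8} = - \frac{165}{8}$)
$L{\left(7,-6 \right)} \left(-40\right) 9 = \left(- \frac{165}{8}\right) \left(-40\right) 9 = 825 \cdot 9 = 7425$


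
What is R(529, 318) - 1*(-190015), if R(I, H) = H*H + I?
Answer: 291668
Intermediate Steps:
R(I, H) = I + H² (R(I, H) = H² + I = I + H²)
R(529, 318) - 1*(-190015) = (529 + 318²) - 1*(-190015) = (529 + 101124) + 190015 = 101653 + 190015 = 291668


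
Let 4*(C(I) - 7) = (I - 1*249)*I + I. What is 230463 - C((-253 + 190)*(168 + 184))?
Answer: -124088200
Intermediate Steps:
C(I) = 7 + I/4 + I*(-249 + I)/4 (C(I) = 7 + ((I - 1*249)*I + I)/4 = 7 + ((I - 249)*I + I)/4 = 7 + ((-249 + I)*I + I)/4 = 7 + (I*(-249 + I) + I)/4 = 7 + (I + I*(-249 + I))/4 = 7 + (I/4 + I*(-249 + I)/4) = 7 + I/4 + I*(-249 + I)/4)
230463 - C((-253 + 190)*(168 + 184)) = 230463 - (7 - 62*(-253 + 190)*(168 + 184) + ((-253 + 190)*(168 + 184))²/4) = 230463 - (7 - (-3906)*352 + (-63*352)²/4) = 230463 - (7 - 62*(-22176) + (¼)*(-22176)²) = 230463 - (7 + 1374912 + (¼)*491774976) = 230463 - (7 + 1374912 + 122943744) = 230463 - 1*124318663 = 230463 - 124318663 = -124088200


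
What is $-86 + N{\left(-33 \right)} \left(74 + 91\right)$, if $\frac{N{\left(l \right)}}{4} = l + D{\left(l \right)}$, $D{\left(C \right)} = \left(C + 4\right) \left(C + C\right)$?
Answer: $1241374$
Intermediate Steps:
$D{\left(C \right)} = 2 C \left(4 + C\right)$ ($D{\left(C \right)} = \left(4 + C\right) 2 C = 2 C \left(4 + C\right)$)
$N{\left(l \right)} = 4 l + 8 l \left(4 + l\right)$ ($N{\left(l \right)} = 4 \left(l + 2 l \left(4 + l\right)\right) = 4 l + 8 l \left(4 + l\right)$)
$-86 + N{\left(-33 \right)} \left(74 + 91\right) = -86 + 4 \left(-33\right) \left(9 + 2 \left(-33\right)\right) \left(74 + 91\right) = -86 + 4 \left(-33\right) \left(9 - 66\right) 165 = -86 + 4 \left(-33\right) \left(-57\right) 165 = -86 + 7524 \cdot 165 = -86 + 1241460 = 1241374$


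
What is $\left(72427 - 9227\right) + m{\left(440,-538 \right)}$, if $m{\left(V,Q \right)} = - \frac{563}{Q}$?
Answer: $\frac{34002163}{538} \approx 63201.0$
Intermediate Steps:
$\left(72427 - 9227\right) + m{\left(440,-538 \right)} = \left(72427 - 9227\right) - \frac{563}{-538} = 63200 - - \frac{563}{538} = 63200 + \frac{563}{538} = \frac{34002163}{538}$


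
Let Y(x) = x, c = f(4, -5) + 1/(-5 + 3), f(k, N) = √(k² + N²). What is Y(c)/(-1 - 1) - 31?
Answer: -123/4 - √41/2 ≈ -33.952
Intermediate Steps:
f(k, N) = √(N² + k²)
c = -½ + √41 (c = √((-5)² + 4²) + 1/(-5 + 3) = √(25 + 16) + 1/(-2) = √41 - ½ = -½ + √41 ≈ 5.9031)
Y(c)/(-1 - 1) - 31 = (-½ + √41)/(-1 - 1) - 31 = (-½ + √41)/(-2) - 31 = -(-½ + √41)/2 - 31 = (¼ - √41/2) - 31 = -123/4 - √41/2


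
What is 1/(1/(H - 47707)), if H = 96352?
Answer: 48645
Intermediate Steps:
1/(1/(H - 47707)) = 1/(1/(96352 - 47707)) = 1/(1/48645) = 48645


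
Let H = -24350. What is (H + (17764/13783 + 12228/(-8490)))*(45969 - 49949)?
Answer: 378020132897424/3900589 ≈ 9.6914e+7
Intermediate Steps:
(H + (17764/13783 + 12228/(-8490)))*(45969 - 49949) = (-24350 + (17764/13783 + 12228/(-8490)))*(45969 - 49949) = (-24350 + (17764*(1/13783) + 12228*(-1/8490)))*(-3980) = (-24350 + (17764/13783 - 2038/1415))*(-3980) = (-24350 - 2953694/19502945)*(-3980) = -474899664444/19502945*(-3980) = 378020132897424/3900589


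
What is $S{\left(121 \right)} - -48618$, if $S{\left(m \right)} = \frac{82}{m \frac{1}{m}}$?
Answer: $48700$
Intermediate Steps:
$S{\left(m \right)} = 82$ ($S{\left(m \right)} = \frac{82}{1} = 82 \cdot 1 = 82$)
$S{\left(121 \right)} - -48618 = 82 - -48618 = 82 + 48618 = 48700$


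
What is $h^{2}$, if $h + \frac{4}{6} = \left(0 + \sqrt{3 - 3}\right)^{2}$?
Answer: $\frac{4}{9} \approx 0.44444$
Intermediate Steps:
$h = - \frac{2}{3}$ ($h = - \frac{2}{3} + \left(0 + \sqrt{3 - 3}\right)^{2} = - \frac{2}{3} + \left(0 + \sqrt{0}\right)^{2} = - \frac{2}{3} + \left(0 + 0\right)^{2} = - \frac{2}{3} + 0^{2} = - \frac{2}{3} + 0 = - \frac{2}{3} \approx -0.66667$)
$h^{2} = \left(- \frac{2}{3}\right)^{2} = \frac{4}{9}$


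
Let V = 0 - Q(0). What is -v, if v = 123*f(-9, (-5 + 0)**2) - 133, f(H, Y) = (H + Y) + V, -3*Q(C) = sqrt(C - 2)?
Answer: -1835 - 41*I*sqrt(2) ≈ -1835.0 - 57.983*I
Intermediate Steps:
Q(C) = -sqrt(-2 + C)/3 (Q(C) = -sqrt(C - 2)/3 = -sqrt(-2 + C)/3)
V = I*sqrt(2)/3 (V = 0 - (-1)*sqrt(-2 + 0)/3 = 0 - (-1)*sqrt(-2)/3 = 0 - (-1)*I*sqrt(2)/3 = 0 + I*sqrt(2)/3 = I*sqrt(2)/3 ≈ 0.4714*I)
f(H, Y) = H + Y + I*sqrt(2)/3 (f(H, Y) = (H + Y) + I*sqrt(2)/3 = H + Y + I*sqrt(2)/3)
v = 1835 + 41*I*sqrt(2) (v = 123*(-9 + (-5 + 0)**2 + I*sqrt(2)/3) - 133 = 123*(-9 + (-5)**2 + I*sqrt(2)/3) - 133 = 123*(-9 + 25 + I*sqrt(2)/3) - 133 = 123*(16 + I*sqrt(2)/3) - 133 = (1968 + 41*I*sqrt(2)) - 133 = 1835 + 41*I*sqrt(2) ≈ 1835.0 + 57.983*I)
-v = -(1835 + 41*I*sqrt(2)) = -1835 - 41*I*sqrt(2)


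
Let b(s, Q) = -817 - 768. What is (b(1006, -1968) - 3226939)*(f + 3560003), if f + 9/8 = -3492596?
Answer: -435242970357/2 ≈ -2.1762e+11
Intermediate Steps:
f = -27940777/8 (f = -9/8 - 3492596 = -27940777/8 ≈ -3.4926e+6)
b(s, Q) = -1585
(b(1006, -1968) - 3226939)*(f + 3560003) = (-1585 - 3226939)*(-27940777/8 + 3560003) = -3228524*539247/8 = -435242970357/2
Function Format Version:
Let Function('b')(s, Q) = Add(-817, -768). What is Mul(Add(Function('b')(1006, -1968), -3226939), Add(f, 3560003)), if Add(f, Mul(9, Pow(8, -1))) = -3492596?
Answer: Rational(-435242970357, 2) ≈ -2.1762e+11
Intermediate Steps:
f = Rational(-27940777, 8) (f = Add(Rational(-9, 8), -3492596) = Rational(-27940777, 8) ≈ -3.4926e+6)
Function('b')(s, Q) = -1585
Mul(Add(Function('b')(1006, -1968), -3226939), Add(f, 3560003)) = Mul(Add(-1585, -3226939), Add(Rational(-27940777, 8), 3560003)) = Mul(-3228524, Rational(539247, 8)) = Rational(-435242970357, 2)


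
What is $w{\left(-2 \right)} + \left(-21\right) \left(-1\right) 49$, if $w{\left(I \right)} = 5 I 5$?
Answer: $979$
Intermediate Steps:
$w{\left(I \right)} = 25 I$
$w{\left(-2 \right)} + \left(-21\right) \left(-1\right) 49 = 25 \left(-2\right) + \left(-21\right) \left(-1\right) 49 = -50 + 21 \cdot 49 = -50 + 1029 = 979$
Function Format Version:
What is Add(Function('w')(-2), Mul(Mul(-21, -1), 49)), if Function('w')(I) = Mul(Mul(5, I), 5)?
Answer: 979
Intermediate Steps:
Function('w')(I) = Mul(25, I)
Add(Function('w')(-2), Mul(Mul(-21, -1), 49)) = Add(Mul(25, -2), Mul(Mul(-21, -1), 49)) = Add(-50, Mul(21, 49)) = Add(-50, 1029) = 979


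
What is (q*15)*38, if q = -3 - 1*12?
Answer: -8550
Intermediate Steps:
q = -15 (q = -3 - 12 = -15)
(q*15)*38 = -15*15*38 = -225*38 = -8550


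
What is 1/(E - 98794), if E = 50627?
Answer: -1/48167 ≈ -2.0761e-5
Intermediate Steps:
1/(E - 98794) = 1/(50627 - 98794) = 1/(-48167) = -1/48167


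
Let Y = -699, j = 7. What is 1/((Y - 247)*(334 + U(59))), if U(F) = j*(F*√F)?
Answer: 167/4707303095 - 413*√59/9414606190 ≈ -3.0148e-7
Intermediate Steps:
U(F) = 7*F^(3/2) (U(F) = 7*(F*√F) = 7*F^(3/2))
1/((Y - 247)*(334 + U(59))) = 1/((-699 - 247)*(334 + 7*59^(3/2))) = 1/(-946*(334 + 7*(59*√59))) = 1/(-946*(334 + 413*√59)) = 1/(-315964 - 390698*√59)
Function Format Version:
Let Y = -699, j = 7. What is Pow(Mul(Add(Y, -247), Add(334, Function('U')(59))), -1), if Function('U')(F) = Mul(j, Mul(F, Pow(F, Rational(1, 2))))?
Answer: Add(Rational(167, 4707303095), Mul(Rational(-413, 9414606190), Pow(59, Rational(1, 2)))) ≈ -3.0148e-7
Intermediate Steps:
Function('U')(F) = Mul(7, Pow(F, Rational(3, 2))) (Function('U')(F) = Mul(7, Mul(F, Pow(F, Rational(1, 2)))) = Mul(7, Pow(F, Rational(3, 2))))
Pow(Mul(Add(Y, -247), Add(334, Function('U')(59))), -1) = Pow(Mul(Add(-699, -247), Add(334, Mul(7, Pow(59, Rational(3, 2))))), -1) = Pow(Mul(-946, Add(334, Mul(7, Mul(59, Pow(59, Rational(1, 2)))))), -1) = Pow(Mul(-946, Add(334, Mul(413, Pow(59, Rational(1, 2))))), -1) = Pow(Add(-315964, Mul(-390698, Pow(59, Rational(1, 2)))), -1)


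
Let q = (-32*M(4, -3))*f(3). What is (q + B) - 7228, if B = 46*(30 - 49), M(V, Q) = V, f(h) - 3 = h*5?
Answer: -10406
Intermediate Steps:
f(h) = 3 + 5*h (f(h) = 3 + h*5 = 3 + 5*h)
B = -874 (B = 46*(-19) = -874)
q = -2304 (q = (-32*4)*(3 + 5*3) = -128*(3 + 15) = -128*18 = -2304)
(q + B) - 7228 = (-2304 - 874) - 7228 = -3178 - 7228 = -10406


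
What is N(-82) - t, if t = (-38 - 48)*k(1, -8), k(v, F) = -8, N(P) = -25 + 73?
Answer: -640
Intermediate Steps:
N(P) = 48
t = 688 (t = (-38 - 48)*(-8) = -86*(-8) = 688)
N(-82) - t = 48 - 1*688 = 48 - 688 = -640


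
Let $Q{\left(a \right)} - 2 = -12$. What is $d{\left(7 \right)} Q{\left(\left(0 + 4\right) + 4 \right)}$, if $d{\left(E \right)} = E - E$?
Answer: $0$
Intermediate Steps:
$d{\left(E \right)} = 0$
$Q{\left(a \right)} = -10$ ($Q{\left(a \right)} = 2 - 12 = -10$)
$d{\left(7 \right)} Q{\left(\left(0 + 4\right) + 4 \right)} = 0 \left(-10\right) = 0$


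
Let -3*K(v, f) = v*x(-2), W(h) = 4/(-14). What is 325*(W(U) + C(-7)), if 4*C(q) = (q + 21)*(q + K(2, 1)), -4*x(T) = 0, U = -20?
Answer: -112775/14 ≈ -8055.4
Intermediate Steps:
x(T) = 0 (x(T) = -¼*0 = 0)
W(h) = -2/7 (W(h) = 4*(-1/14) = -2/7)
K(v, f) = 0 (K(v, f) = -v*0/3 = -⅓*0 = 0)
C(q) = q*(21 + q)/4 (C(q) = ((q + 21)*(q + 0))/4 = ((21 + q)*q)/4 = (q*(21 + q))/4 = q*(21 + q)/4)
325*(W(U) + C(-7)) = 325*(-2/7 + (¼)*(-7)*(21 - 7)) = 325*(-2/7 + (¼)*(-7)*14) = 325*(-2/7 - 49/2) = 325*(-347/14) = -112775/14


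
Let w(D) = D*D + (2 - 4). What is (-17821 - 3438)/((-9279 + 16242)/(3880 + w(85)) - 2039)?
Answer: 78679559/7544018 ≈ 10.429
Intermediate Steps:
w(D) = -2 + D² (w(D) = D² - 2 = -2 + D²)
(-17821 - 3438)/((-9279 + 16242)/(3880 + w(85)) - 2039) = (-17821 - 3438)/((-9279 + 16242)/(3880 + (-2 + 85²)) - 2039) = -21259/(6963/(3880 + (-2 + 7225)) - 2039) = -21259/(6963/(3880 + 7223) - 2039) = -21259/(6963/11103 - 2039) = -21259/(6963*(1/11103) - 2039) = -21259/(2321/3701 - 2039) = -21259/(-7544018/3701) = -21259*(-3701/7544018) = 78679559/7544018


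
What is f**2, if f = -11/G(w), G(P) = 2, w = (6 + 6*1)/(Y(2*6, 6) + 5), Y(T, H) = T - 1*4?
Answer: 121/4 ≈ 30.250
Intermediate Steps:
Y(T, H) = -4 + T (Y(T, H) = T - 4 = -4 + T)
w = 12/13 (w = (6 + 6*1)/((-4 + 2*6) + 5) = (6 + 6)/((-4 + 12) + 5) = 12/(8 + 5) = 12/13 ≈ 0.92308)
f = -11/2 ≈ -5.5000
f**2 = (-11/2)**2 = 121/4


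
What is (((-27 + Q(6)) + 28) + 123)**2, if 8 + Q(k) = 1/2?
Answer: 54289/4 ≈ 13572.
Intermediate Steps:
Q(k) = -15/2 (Q(k) = -8 + 1/2 = -15/2)
(((-27 + Q(6)) + 28) + 123)**2 = (((-27 - 15/2) + 28) + 123)**2 = ((-69/2 + 28) + 123)**2 = (-13/2 + 123)**2 = (233/2)**2 = 54289/4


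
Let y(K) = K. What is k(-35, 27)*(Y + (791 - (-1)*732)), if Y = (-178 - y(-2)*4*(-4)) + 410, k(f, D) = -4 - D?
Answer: -53413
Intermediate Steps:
Y = 200 (Y = (-178 - (-2*4)*(-4)) + 410 = (-178 - (-8)*(-4)) + 410 = (-178 - 1*32) + 410 = (-178 - 32) + 410 = -210 + 410 = 200)
k(-35, 27)*(Y + (791 - (-1)*732)) = (-4 - 1*27)*(200 + (791 - (-1)*732)) = (-4 - 27)*(200 + (791 - 1*(-732))) = -31*(200 + (791 + 732)) = -31*(200 + 1523) = -31*1723 = -53413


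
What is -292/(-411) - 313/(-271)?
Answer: 207775/111381 ≈ 1.8654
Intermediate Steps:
-292/(-411) - 313/(-271) = -292*(-1/411) - 313*(-1/271) = 292/411 + 313/271 = 207775/111381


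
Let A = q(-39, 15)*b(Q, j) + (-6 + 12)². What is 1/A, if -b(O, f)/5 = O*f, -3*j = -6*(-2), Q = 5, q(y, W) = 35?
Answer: 1/3536 ≈ 0.00028281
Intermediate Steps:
j = -4 (j = -(-2)*(-2) = -⅓*12 = -4)
b(O, f) = -5*O*f
A = 3536 (A = 35*(-5*5*(-4)) + (-6 + 12)² = 35*100 + 6² = 3500 + 36 = 3536)
1/A = 1/3536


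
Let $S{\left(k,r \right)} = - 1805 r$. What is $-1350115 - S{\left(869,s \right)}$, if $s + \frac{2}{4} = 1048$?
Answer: $\frac{1081245}{2} \approx 5.4062 \cdot 10^{5}$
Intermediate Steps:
$s = \frac{2095}{2}$ ($s = - \frac{1}{2} + 1048 = \frac{2095}{2} \approx 1047.5$)
$-1350115 - S{\left(869,s \right)} = -1350115 - \left(-1805\right) \frac{2095}{2} = -1350115 - - \frac{3781475}{2} = -1350115 + \frac{3781475}{2} = \frac{1081245}{2}$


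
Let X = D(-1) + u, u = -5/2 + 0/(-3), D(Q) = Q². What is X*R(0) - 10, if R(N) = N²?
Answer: -10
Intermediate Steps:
u = -5/2 (u = -5*½ + 0*(-⅓) = -5/2 + 0 = -5/2 ≈ -2.5000)
X = -3/2 (X = (-1)² - 5/2 = 1 - 5/2 = -3/2 ≈ -1.5000)
X*R(0) - 10 = -3/2*0² - 10 = -3/2*0 - 10 = 0 - 10 = -10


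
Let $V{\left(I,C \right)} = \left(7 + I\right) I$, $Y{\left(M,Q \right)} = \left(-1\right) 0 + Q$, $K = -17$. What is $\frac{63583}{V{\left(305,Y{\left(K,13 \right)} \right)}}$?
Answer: $\frac{4891}{7320} \approx 0.66817$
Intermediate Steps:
$Y{\left(M,Q \right)} = Q$ ($Y{\left(M,Q \right)} = 0 + Q = Q$)
$V{\left(I,C \right)} = I \left(7 + I\right)$
$\frac{63583}{V{\left(305,Y{\left(K,13 \right)} \right)}} = \frac{63583}{305 \left(7 + 305\right)} = \frac{63583}{305 \cdot 312} = \frac{63583}{95160} = 63583 \cdot \frac{1}{95160} = \frac{4891}{7320}$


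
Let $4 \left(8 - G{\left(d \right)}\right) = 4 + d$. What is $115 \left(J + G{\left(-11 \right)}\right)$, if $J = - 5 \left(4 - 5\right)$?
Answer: $\frac{6785}{4} \approx 1696.3$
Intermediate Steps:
$G{\left(d \right)} = 7 - \frac{d}{4}$ ($G{\left(d \right)} = 8 - \frac{4 + d}{4} = 8 - \left(1 + \frac{d}{4}\right) = 7 - \frac{d}{4}$)
$J = 5$ ($J = \left(-5\right) \left(-1\right) = 5$)
$115 \left(J + G{\left(-11 \right)}\right) = 115 \left(5 + \left(7 - - \frac{11}{4}\right)\right) = 115 \left(5 + \left(7 + \frac{11}{4}\right)\right) = 115 \left(5 + \frac{39}{4}\right) = 115 \cdot \frac{59}{4} = \frac{6785}{4}$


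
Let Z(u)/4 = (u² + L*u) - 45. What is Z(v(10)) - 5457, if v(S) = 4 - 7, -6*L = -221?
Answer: -6043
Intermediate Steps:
L = 221/6 (L = -⅙*(-221) = 221/6 ≈ 36.833)
v(S) = -3
Z(u) = -180 + 4*u² + 442*u/3 (Z(u) = 4*((u² + 221*u/6) - 45) = 4*(-45 + u² + 221*u/6) = -180 + 4*u² + 442*u/3)
Z(v(10)) - 5457 = (-180 + 4*(-3)² + (442/3)*(-3)) - 5457 = (-180 + 4*9 - 442) - 5457 = (-180 + 36 - 442) - 5457 = -586 - 5457 = -6043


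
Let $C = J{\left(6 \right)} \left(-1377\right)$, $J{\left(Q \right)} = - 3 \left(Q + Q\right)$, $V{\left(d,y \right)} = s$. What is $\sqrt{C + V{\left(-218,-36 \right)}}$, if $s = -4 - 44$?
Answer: $2 \sqrt{12381} \approx 222.54$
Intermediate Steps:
$s = -48$ ($s = -4 - 44 = -48$)
$V{\left(d,y \right)} = -48$
$J{\left(Q \right)} = - 6 Q$ ($J{\left(Q \right)} = - 3 \cdot 2 Q = - 6 Q$)
$C = 49572$ ($C = \left(-6\right) 6 \left(-1377\right) = \left(-36\right) \left(-1377\right) = 49572$)
$\sqrt{C + V{\left(-218,-36 \right)}} = \sqrt{49572 - 48} = \sqrt{49524} = 2 \sqrt{12381}$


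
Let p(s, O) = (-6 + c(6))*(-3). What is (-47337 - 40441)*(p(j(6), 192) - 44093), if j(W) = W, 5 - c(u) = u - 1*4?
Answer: 3869605352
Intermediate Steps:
c(u) = 9 - u (c(u) = 5 - (u - 1*4) = 5 - (u - 4) = 5 - (-4 + u) = 5 + (4 - u) = 9 - u)
p(s, O) = 9 (p(s, O) = (-6 + (9 - 1*6))*(-3) = (-6 + (9 - 6))*(-3) = (-6 + 3)*(-3) = -3*(-3) = 9)
(-47337 - 40441)*(p(j(6), 192) - 44093) = (-47337 - 40441)*(9 - 44093) = -87778*(-44084) = 3869605352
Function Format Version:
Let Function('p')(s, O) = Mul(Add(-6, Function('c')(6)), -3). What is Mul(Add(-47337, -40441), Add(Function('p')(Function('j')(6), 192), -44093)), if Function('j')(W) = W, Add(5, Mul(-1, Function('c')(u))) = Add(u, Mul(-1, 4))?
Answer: 3869605352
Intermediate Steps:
Function('c')(u) = Add(9, Mul(-1, u)) (Function('c')(u) = Add(5, Mul(-1, Add(u, Mul(-1, 4)))) = Add(5, Mul(-1, Add(u, -4))) = Add(5, Mul(-1, Add(-4, u))) = Add(5, Add(4, Mul(-1, u))) = Add(9, Mul(-1, u)))
Function('p')(s, O) = 9 (Function('p')(s, O) = Mul(Add(-6, Add(9, Mul(-1, 6))), -3) = Mul(Add(-6, Add(9, -6)), -3) = Mul(Add(-6, 3), -3) = Mul(-3, -3) = 9)
Mul(Add(-47337, -40441), Add(Function('p')(Function('j')(6), 192), -44093)) = Mul(Add(-47337, -40441), Add(9, -44093)) = Mul(-87778, -44084) = 3869605352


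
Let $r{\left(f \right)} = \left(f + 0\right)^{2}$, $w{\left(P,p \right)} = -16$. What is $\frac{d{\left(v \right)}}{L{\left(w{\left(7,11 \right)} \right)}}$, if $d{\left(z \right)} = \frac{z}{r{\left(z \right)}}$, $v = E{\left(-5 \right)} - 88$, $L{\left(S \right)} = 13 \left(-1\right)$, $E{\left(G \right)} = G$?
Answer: $\frac{1}{1209} \approx 0.00082713$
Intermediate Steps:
$L{\left(S \right)} = -13$
$r{\left(f \right)} = f^{2}$
$v = -93$ ($v = -5 - 88 = -93$)
$d{\left(z \right)} = \frac{1}{z}$ ($d{\left(z \right)} = \frac{z}{z^{2}} = \frac{1}{z}$)
$\frac{d{\left(v \right)}}{L{\left(w{\left(7,11 \right)} \right)}} = \frac{1}{\left(-93\right) \left(-13\right)} = \left(- \frac{1}{93}\right) \left(- \frac{1}{13}\right) = \frac{1}{1209}$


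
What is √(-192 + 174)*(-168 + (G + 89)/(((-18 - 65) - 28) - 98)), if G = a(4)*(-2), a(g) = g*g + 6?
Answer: -105471*I*√2/209 ≈ -713.68*I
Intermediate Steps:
a(g) = 6 + g² (a(g) = g² + 6 = 6 + g²)
G = -44 (G = (6 + 4²)*(-2) = (6 + 16)*(-2) = 22*(-2) = -44)
√(-192 + 174)*(-168 + (G + 89)/(((-18 - 65) - 28) - 98)) = √(-192 + 174)*(-168 + (-44 + 89)/(((-18 - 65) - 28) - 98)) = √(-18)*(-168 + 45/((-83 - 28) - 98)) = (3*I*√2)*(-168 + 45/(-111 - 98)) = (3*I*√2)*(-168 + 45/(-209)) = (3*I*√2)*(-168 + 45*(-1/209)) = (3*I*√2)*(-168 - 45/209) = (3*I*√2)*(-35157/209) = -105471*I*√2/209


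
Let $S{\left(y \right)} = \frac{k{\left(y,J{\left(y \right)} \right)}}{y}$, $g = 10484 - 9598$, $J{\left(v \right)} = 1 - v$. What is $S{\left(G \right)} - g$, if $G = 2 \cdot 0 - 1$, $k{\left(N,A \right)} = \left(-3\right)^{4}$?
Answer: $-967$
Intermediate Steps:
$k{\left(N,A \right)} = 81$
$g = 886$ ($g = 10484 - 9598 = 886$)
$G = -1$ ($G = 0 - 1 = -1$)
$S{\left(y \right)} = \frac{81}{y}$
$S{\left(G \right)} - g = \frac{81}{-1} - 886 = 81 \left(-1\right) - 886 = -81 - 886 = -967$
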